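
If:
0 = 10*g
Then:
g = 0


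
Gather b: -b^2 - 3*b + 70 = -b^2 - 3*b + 70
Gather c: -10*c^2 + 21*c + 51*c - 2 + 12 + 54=-10*c^2 + 72*c + 64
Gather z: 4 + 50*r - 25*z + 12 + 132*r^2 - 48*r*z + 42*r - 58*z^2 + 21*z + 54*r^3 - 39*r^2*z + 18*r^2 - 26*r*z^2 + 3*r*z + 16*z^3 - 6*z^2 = 54*r^3 + 150*r^2 + 92*r + 16*z^3 + z^2*(-26*r - 64) + z*(-39*r^2 - 45*r - 4) + 16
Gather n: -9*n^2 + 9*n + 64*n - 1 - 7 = -9*n^2 + 73*n - 8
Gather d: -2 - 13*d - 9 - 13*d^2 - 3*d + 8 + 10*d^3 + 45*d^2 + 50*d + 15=10*d^3 + 32*d^2 + 34*d + 12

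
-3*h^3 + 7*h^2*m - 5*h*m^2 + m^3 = (-3*h + m)*(-h + m)^2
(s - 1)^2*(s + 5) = s^3 + 3*s^2 - 9*s + 5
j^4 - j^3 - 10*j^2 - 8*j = j*(j - 4)*(j + 1)*(j + 2)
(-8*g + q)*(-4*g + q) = 32*g^2 - 12*g*q + q^2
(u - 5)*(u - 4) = u^2 - 9*u + 20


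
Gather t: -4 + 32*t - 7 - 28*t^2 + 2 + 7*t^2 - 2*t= -21*t^2 + 30*t - 9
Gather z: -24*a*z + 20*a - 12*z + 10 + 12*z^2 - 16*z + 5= 20*a + 12*z^2 + z*(-24*a - 28) + 15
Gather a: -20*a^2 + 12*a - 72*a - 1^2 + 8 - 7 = -20*a^2 - 60*a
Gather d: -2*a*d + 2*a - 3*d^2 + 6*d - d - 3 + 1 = 2*a - 3*d^2 + d*(5 - 2*a) - 2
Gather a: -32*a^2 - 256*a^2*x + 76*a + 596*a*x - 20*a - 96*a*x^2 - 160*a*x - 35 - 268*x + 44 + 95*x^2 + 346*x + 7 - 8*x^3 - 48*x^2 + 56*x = a^2*(-256*x - 32) + a*(-96*x^2 + 436*x + 56) - 8*x^3 + 47*x^2 + 134*x + 16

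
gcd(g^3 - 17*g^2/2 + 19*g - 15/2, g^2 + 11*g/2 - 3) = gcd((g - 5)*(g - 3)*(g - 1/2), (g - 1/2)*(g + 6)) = g - 1/2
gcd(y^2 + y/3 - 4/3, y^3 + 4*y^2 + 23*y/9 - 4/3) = y + 4/3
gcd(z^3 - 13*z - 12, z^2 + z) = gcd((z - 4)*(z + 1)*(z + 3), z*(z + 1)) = z + 1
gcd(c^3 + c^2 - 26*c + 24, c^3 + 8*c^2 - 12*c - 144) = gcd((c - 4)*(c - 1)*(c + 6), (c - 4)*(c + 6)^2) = c^2 + 2*c - 24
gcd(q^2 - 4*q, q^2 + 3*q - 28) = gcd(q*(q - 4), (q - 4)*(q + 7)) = q - 4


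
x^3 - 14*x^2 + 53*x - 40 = (x - 8)*(x - 5)*(x - 1)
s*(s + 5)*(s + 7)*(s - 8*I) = s^4 + 12*s^3 - 8*I*s^3 + 35*s^2 - 96*I*s^2 - 280*I*s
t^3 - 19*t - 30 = (t - 5)*(t + 2)*(t + 3)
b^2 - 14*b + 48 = (b - 8)*(b - 6)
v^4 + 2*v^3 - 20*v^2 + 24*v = v*(v - 2)^2*(v + 6)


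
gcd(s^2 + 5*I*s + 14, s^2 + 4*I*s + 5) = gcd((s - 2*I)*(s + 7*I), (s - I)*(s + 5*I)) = 1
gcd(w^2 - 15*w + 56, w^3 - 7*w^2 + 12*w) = 1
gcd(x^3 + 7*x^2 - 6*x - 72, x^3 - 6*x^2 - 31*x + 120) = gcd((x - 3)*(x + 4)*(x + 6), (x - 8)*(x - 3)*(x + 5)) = x - 3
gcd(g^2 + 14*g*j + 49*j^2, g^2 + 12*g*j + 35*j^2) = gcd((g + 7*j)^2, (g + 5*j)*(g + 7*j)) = g + 7*j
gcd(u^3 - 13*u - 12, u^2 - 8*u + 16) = u - 4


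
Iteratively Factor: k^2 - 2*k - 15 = (k + 3)*(k - 5)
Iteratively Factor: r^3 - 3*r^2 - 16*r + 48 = (r + 4)*(r^2 - 7*r + 12) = (r - 3)*(r + 4)*(r - 4)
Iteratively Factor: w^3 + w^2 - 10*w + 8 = (w - 2)*(w^2 + 3*w - 4) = (w - 2)*(w + 4)*(w - 1)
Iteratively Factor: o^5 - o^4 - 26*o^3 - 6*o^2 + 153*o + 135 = (o - 3)*(o^4 + 2*o^3 - 20*o^2 - 66*o - 45) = (o - 5)*(o - 3)*(o^3 + 7*o^2 + 15*o + 9) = (o - 5)*(o - 3)*(o + 1)*(o^2 + 6*o + 9) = (o - 5)*(o - 3)*(o + 1)*(o + 3)*(o + 3)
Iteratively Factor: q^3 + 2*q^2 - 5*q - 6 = (q + 1)*(q^2 + q - 6) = (q + 1)*(q + 3)*(q - 2)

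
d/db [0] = 0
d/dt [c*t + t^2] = c + 2*t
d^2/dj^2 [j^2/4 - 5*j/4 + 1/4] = 1/2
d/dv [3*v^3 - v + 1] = 9*v^2 - 1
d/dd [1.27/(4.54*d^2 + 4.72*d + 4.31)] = (-11.5316*d - 5.9944)/(4.54*d^2 + 4.72*d + 4.31)^2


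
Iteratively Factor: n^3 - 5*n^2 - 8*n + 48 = (n + 3)*(n^2 - 8*n + 16) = (n - 4)*(n + 3)*(n - 4)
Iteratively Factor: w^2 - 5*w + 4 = (w - 4)*(w - 1)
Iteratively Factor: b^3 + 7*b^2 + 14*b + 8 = (b + 4)*(b^2 + 3*b + 2) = (b + 2)*(b + 4)*(b + 1)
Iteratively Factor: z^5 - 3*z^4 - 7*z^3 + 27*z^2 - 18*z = (z - 1)*(z^4 - 2*z^3 - 9*z^2 + 18*z) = (z - 1)*(z + 3)*(z^3 - 5*z^2 + 6*z) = (z - 3)*(z - 1)*(z + 3)*(z^2 - 2*z) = (z - 3)*(z - 2)*(z - 1)*(z + 3)*(z)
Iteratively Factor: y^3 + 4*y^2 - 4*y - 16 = (y + 2)*(y^2 + 2*y - 8) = (y + 2)*(y + 4)*(y - 2)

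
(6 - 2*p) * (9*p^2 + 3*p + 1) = -18*p^3 + 48*p^2 + 16*p + 6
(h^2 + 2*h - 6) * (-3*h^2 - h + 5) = -3*h^4 - 7*h^3 + 21*h^2 + 16*h - 30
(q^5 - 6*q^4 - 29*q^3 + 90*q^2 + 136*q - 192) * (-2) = -2*q^5 + 12*q^4 + 58*q^3 - 180*q^2 - 272*q + 384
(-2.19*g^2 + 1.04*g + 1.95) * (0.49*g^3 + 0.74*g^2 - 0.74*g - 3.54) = -1.0731*g^5 - 1.111*g^4 + 3.3457*g^3 + 8.426*g^2 - 5.1246*g - 6.903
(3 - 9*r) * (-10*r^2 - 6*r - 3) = 90*r^3 + 24*r^2 + 9*r - 9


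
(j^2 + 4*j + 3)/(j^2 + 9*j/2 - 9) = 2*(j^2 + 4*j + 3)/(2*j^2 + 9*j - 18)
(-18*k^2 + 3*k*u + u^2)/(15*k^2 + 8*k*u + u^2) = (-18*k^2 + 3*k*u + u^2)/(15*k^2 + 8*k*u + u^2)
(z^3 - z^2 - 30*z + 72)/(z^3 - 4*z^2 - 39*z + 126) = (z - 4)/(z - 7)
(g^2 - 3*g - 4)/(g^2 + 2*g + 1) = (g - 4)/(g + 1)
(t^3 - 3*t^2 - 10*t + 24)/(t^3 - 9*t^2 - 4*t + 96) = (t - 2)/(t - 8)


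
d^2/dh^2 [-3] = 0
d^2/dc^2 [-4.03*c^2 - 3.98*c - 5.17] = -8.06000000000000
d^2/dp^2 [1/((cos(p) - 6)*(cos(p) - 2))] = 2*(-2*sin(p)^4 + 9*sin(p)^2 - 63*cos(p) + 3*cos(3*p) + 45)/((cos(p) - 6)^3*(cos(p) - 2)^3)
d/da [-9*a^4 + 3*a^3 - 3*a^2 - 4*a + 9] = -36*a^3 + 9*a^2 - 6*a - 4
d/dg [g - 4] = 1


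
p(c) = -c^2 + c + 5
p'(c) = 1 - 2*c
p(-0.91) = 3.26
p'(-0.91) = 2.82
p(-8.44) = -74.67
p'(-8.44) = 17.88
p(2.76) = 0.14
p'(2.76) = -4.52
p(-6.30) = -40.99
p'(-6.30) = 13.60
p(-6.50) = -43.75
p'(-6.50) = 14.00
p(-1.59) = 0.88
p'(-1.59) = 4.18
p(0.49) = 5.25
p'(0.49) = 0.02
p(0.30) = 5.21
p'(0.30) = 0.40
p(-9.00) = -85.00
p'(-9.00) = 19.00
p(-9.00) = -85.00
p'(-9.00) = 19.00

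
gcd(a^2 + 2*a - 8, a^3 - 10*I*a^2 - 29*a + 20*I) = 1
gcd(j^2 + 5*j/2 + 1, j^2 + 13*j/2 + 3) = j + 1/2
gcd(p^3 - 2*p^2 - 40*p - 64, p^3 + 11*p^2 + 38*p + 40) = p^2 + 6*p + 8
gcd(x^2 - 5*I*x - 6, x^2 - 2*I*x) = x - 2*I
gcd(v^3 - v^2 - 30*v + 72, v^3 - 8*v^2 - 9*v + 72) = v - 3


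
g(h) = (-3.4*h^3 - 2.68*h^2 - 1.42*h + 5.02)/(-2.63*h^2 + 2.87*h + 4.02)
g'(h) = (5.26*h - 2.87)*(-3.4*h^3 - 2.68*h^2 - 1.42*h + 5.02)/(-2.63*h^2 + 2.87*h + 4.02)^2 + (-10.2*h^2 - 5.36*h - 1.42)/(-2.63*h^2 + 2.87*h + 4.02) = (8.942*h^4 - 19.516*h^3 - 52.4302*h^2 + 4.858*h - 20.1158)/(6.9169*h^4 - 15.0962*h^3 - 12.9083*h^2 + 23.0748*h + 16.1604)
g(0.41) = 0.79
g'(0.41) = -1.24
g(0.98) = -0.50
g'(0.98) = -4.09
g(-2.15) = -2.06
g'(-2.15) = 0.55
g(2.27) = 17.16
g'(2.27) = -29.67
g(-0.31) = 1.84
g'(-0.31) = -3.14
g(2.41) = 14.19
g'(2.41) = -15.11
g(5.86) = 11.22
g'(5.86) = 1.00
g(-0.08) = 1.36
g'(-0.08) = -1.46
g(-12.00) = -13.47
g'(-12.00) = 1.26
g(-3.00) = -2.72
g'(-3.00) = 0.93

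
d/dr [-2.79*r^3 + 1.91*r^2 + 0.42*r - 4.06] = -8.37*r^2 + 3.82*r + 0.42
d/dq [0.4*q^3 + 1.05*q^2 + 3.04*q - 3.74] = 1.2*q^2 + 2.1*q + 3.04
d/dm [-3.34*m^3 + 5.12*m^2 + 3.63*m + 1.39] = -10.02*m^2 + 10.24*m + 3.63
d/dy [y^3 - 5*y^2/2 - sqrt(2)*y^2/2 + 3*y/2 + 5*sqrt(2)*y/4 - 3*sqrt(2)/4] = 3*y^2 - 5*y - sqrt(2)*y + 3/2 + 5*sqrt(2)/4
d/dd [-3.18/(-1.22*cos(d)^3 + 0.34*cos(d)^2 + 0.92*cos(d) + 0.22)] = (11.6388*cos(d)^2 - 2.1624*cos(d) - 2.9256)*sin(d)/(-1.22*cos(d)^3 + 0.34*cos(d)^2 + 0.92*cos(d) + 0.22)^2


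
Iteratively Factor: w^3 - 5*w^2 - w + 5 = (w - 1)*(w^2 - 4*w - 5) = (w - 5)*(w - 1)*(w + 1)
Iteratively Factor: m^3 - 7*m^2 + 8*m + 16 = (m - 4)*(m^2 - 3*m - 4) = (m - 4)^2*(m + 1)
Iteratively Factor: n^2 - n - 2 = (n - 2)*(n + 1)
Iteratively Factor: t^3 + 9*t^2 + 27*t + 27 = (t + 3)*(t^2 + 6*t + 9) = (t + 3)^2*(t + 3)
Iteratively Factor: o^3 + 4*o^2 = (o + 4)*(o^2) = o*(o + 4)*(o)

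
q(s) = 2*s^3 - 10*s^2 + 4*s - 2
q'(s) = 6*s^2 - 20*s + 4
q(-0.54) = -7.39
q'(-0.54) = 16.55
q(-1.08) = -20.50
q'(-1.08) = 32.60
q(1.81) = -15.66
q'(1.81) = -12.54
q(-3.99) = -304.20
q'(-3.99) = 179.32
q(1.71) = -14.40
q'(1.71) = -12.66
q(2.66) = -24.47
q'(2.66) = -6.75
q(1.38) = -10.27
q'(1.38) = -12.17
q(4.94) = 14.83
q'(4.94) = 51.62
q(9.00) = 682.00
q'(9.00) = 310.00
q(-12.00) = -4946.00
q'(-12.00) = 1108.00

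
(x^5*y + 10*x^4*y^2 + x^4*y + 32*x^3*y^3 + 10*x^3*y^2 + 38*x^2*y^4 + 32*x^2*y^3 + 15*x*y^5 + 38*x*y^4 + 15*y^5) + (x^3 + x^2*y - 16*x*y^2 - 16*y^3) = x^5*y + 10*x^4*y^2 + x^4*y + 32*x^3*y^3 + 10*x^3*y^2 + x^3 + 38*x^2*y^4 + 32*x^2*y^3 + x^2*y + 15*x*y^5 + 38*x*y^4 - 16*x*y^2 + 15*y^5 - 16*y^3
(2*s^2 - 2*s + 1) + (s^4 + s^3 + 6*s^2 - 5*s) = s^4 + s^3 + 8*s^2 - 7*s + 1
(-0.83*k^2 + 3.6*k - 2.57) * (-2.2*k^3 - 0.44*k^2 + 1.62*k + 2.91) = 1.826*k^5 - 7.5548*k^4 + 2.7254*k^3 + 4.5475*k^2 + 6.3126*k - 7.4787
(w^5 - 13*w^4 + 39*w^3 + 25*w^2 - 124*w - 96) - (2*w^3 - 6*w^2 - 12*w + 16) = w^5 - 13*w^4 + 37*w^3 + 31*w^2 - 112*w - 112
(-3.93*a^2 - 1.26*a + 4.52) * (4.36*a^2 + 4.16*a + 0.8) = -17.1348*a^4 - 21.8424*a^3 + 11.3216*a^2 + 17.7952*a + 3.616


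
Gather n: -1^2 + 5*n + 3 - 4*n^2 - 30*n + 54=-4*n^2 - 25*n + 56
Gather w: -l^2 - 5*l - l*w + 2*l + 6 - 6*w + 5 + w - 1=-l^2 - 3*l + w*(-l - 5) + 10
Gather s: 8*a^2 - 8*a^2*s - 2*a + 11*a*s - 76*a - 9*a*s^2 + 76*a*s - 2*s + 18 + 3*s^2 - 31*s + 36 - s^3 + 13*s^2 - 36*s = 8*a^2 - 78*a - s^3 + s^2*(16 - 9*a) + s*(-8*a^2 + 87*a - 69) + 54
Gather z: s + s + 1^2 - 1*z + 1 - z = 2*s - 2*z + 2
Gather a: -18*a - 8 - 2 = -18*a - 10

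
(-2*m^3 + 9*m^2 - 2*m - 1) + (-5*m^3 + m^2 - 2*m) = -7*m^3 + 10*m^2 - 4*m - 1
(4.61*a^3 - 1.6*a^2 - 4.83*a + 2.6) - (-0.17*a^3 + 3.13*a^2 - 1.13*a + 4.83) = 4.78*a^3 - 4.73*a^2 - 3.7*a - 2.23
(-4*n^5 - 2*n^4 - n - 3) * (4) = -16*n^5 - 8*n^4 - 4*n - 12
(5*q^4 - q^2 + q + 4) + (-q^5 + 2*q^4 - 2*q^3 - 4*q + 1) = -q^5 + 7*q^4 - 2*q^3 - q^2 - 3*q + 5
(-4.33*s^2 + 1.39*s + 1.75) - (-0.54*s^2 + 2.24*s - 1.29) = -3.79*s^2 - 0.85*s + 3.04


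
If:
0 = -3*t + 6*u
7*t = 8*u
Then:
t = 0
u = 0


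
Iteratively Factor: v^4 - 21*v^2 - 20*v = (v - 5)*(v^3 + 5*v^2 + 4*v) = (v - 5)*(v + 4)*(v^2 + v) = v*(v - 5)*(v + 4)*(v + 1)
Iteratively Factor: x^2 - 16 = (x + 4)*(x - 4)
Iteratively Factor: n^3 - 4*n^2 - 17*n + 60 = (n + 4)*(n^2 - 8*n + 15) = (n - 3)*(n + 4)*(n - 5)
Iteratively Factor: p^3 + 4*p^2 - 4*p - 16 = (p - 2)*(p^2 + 6*p + 8) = (p - 2)*(p + 4)*(p + 2)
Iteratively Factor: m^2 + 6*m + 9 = (m + 3)*(m + 3)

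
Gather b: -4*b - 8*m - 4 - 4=-4*b - 8*m - 8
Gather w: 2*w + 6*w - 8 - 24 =8*w - 32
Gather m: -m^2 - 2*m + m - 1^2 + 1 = -m^2 - m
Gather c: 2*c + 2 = 2*c + 2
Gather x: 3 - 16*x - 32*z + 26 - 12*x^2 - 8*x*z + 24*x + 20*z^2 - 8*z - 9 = -12*x^2 + x*(8 - 8*z) + 20*z^2 - 40*z + 20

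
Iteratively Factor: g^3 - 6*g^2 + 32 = (g + 2)*(g^2 - 8*g + 16) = (g - 4)*(g + 2)*(g - 4)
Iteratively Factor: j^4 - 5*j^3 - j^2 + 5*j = (j - 1)*(j^3 - 4*j^2 - 5*j) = (j - 5)*(j - 1)*(j^2 + j) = j*(j - 5)*(j - 1)*(j + 1)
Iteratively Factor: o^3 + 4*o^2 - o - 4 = (o - 1)*(o^2 + 5*o + 4) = (o - 1)*(o + 1)*(o + 4)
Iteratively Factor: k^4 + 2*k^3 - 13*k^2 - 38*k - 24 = (k - 4)*(k^3 + 6*k^2 + 11*k + 6) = (k - 4)*(k + 2)*(k^2 + 4*k + 3) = (k - 4)*(k + 1)*(k + 2)*(k + 3)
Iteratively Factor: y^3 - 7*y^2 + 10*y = (y)*(y^2 - 7*y + 10) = y*(y - 5)*(y - 2)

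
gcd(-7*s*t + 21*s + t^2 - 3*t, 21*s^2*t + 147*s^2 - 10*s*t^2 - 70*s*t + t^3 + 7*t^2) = 7*s - t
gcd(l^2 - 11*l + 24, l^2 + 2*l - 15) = l - 3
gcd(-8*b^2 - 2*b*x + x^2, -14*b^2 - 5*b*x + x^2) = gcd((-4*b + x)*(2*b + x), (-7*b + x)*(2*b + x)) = 2*b + x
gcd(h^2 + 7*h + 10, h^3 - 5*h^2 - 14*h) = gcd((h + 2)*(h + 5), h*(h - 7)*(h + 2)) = h + 2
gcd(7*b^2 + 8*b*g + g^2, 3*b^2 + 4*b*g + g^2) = b + g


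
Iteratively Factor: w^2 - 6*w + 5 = (w - 5)*(w - 1)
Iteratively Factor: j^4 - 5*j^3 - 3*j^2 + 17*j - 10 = (j - 1)*(j^3 - 4*j^2 - 7*j + 10) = (j - 5)*(j - 1)*(j^2 + j - 2) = (j - 5)*(j - 1)*(j + 2)*(j - 1)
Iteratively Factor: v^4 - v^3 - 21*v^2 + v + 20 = (v - 1)*(v^3 - 21*v - 20) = (v - 1)*(v + 1)*(v^2 - v - 20) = (v - 1)*(v + 1)*(v + 4)*(v - 5)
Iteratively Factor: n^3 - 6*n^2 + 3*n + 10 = (n + 1)*(n^2 - 7*n + 10) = (n - 5)*(n + 1)*(n - 2)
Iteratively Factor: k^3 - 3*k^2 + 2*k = (k - 2)*(k^2 - k) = k*(k - 2)*(k - 1)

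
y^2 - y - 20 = (y - 5)*(y + 4)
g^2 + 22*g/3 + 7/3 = (g + 1/3)*(g + 7)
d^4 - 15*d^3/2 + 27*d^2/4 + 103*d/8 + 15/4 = (d - 6)*(d - 5/2)*(d + 1/2)^2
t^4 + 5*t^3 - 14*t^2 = t^2*(t - 2)*(t + 7)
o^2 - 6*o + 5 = (o - 5)*(o - 1)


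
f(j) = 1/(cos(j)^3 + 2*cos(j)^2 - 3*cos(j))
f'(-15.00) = 0.31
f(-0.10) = -50.36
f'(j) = (3*sin(j)*cos(j)^2 + 4*sin(j)*cos(j) - 3*sin(j))/(cos(j)^3 + 2*cos(j)^2 - 3*cos(j))^2 = (-3*sin(j)^3/cos(j)^2 + 4*tan(j))/((cos(j) - 1)^2*(cos(j) + 3)^2)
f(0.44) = -2.97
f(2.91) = 0.26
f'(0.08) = 1953.10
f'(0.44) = 11.57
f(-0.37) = -4.03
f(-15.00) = 0.33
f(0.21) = -11.70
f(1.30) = -1.56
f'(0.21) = 107.91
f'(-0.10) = -999.97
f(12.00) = -1.97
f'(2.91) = -0.06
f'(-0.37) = -19.60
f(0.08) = -78.48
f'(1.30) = -4.03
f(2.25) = 0.41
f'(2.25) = -0.57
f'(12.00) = -5.25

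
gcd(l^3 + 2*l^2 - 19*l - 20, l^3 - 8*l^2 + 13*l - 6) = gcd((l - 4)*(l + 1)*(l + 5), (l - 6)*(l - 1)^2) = 1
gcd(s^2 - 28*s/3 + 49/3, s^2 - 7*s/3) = s - 7/3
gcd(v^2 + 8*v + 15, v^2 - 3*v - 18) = v + 3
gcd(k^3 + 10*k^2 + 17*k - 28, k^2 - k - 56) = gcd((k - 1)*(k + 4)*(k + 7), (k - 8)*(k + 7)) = k + 7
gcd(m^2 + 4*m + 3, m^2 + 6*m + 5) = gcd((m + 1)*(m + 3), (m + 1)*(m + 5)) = m + 1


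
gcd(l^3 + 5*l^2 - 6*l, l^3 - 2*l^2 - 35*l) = l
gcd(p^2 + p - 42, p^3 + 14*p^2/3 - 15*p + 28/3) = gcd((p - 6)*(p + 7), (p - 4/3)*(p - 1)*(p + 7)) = p + 7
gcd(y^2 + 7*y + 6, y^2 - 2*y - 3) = y + 1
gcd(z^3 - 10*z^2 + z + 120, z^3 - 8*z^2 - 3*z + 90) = z^2 - 2*z - 15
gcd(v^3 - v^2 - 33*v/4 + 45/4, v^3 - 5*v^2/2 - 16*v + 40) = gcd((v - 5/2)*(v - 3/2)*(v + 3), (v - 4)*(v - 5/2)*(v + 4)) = v - 5/2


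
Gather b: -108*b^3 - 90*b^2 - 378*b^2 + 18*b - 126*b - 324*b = -108*b^3 - 468*b^2 - 432*b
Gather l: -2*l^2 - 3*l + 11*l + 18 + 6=-2*l^2 + 8*l + 24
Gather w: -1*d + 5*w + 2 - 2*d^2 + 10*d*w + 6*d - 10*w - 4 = -2*d^2 + 5*d + w*(10*d - 5) - 2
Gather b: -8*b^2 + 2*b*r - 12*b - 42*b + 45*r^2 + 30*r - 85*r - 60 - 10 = -8*b^2 + b*(2*r - 54) + 45*r^2 - 55*r - 70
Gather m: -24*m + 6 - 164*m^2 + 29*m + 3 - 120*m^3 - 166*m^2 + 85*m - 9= -120*m^3 - 330*m^2 + 90*m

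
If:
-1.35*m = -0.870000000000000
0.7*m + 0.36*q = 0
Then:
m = 0.64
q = -1.25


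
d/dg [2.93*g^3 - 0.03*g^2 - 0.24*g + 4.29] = 8.79*g^2 - 0.06*g - 0.24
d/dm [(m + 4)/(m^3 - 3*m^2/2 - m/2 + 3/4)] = 4*(-8*m^3 - 42*m^2 + 48*m + 11)/(16*m^6 - 48*m^5 + 20*m^4 + 48*m^3 - 32*m^2 - 12*m + 9)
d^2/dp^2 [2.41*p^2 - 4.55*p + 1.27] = 4.82000000000000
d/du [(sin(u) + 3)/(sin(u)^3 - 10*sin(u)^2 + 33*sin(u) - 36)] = (-5*sin(u) + cos(2*u) + 44)*cos(u)/((sin(u) - 4)^2*(sin(u) - 3)^3)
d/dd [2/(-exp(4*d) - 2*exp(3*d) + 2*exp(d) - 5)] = (8*exp(3*d) + 12*exp(2*d) - 4)*exp(d)/(exp(4*d) + 2*exp(3*d) - 2*exp(d) + 5)^2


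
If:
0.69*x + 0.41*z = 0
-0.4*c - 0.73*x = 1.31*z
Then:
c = -2.19057971014493*z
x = -0.594202898550725*z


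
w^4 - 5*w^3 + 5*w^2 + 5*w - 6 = (w - 3)*(w - 2)*(w - 1)*(w + 1)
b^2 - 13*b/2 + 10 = (b - 4)*(b - 5/2)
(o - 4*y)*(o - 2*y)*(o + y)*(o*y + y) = o^4*y - 5*o^3*y^2 + o^3*y + 2*o^2*y^3 - 5*o^2*y^2 + 8*o*y^4 + 2*o*y^3 + 8*y^4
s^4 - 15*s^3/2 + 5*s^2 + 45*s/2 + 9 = (s - 6)*(s - 3)*(s + 1/2)*(s + 1)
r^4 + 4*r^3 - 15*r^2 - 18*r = r*(r - 3)*(r + 1)*(r + 6)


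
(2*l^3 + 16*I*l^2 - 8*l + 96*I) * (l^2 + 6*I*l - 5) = 2*l^5 + 28*I*l^4 - 114*l^3 - 32*I*l^2 - 536*l - 480*I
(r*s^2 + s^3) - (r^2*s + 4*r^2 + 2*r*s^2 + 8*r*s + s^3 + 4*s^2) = -r^2*s - 4*r^2 - r*s^2 - 8*r*s - 4*s^2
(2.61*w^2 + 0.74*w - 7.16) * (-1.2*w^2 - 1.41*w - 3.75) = -3.132*w^4 - 4.5681*w^3 - 2.2389*w^2 + 7.3206*w + 26.85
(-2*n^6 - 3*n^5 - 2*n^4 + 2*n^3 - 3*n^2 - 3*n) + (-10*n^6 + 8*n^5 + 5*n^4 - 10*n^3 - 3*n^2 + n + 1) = -12*n^6 + 5*n^5 + 3*n^4 - 8*n^3 - 6*n^2 - 2*n + 1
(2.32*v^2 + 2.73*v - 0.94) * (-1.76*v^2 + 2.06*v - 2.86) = -4.0832*v^4 - 0.0256000000000007*v^3 + 0.643000000000001*v^2 - 9.7442*v + 2.6884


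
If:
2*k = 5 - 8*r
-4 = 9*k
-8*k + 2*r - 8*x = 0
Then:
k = -4/9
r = 53/72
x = 181/288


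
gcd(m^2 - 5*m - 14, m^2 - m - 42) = m - 7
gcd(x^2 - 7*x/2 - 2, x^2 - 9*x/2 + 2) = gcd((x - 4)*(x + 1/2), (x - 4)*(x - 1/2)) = x - 4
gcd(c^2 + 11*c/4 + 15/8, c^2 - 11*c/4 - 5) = c + 5/4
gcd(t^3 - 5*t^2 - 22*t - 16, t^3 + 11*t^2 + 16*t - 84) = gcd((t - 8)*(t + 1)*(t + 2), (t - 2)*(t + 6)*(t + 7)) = 1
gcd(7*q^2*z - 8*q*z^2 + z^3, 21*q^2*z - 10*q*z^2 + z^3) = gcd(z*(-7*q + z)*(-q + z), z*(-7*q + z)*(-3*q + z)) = -7*q*z + z^2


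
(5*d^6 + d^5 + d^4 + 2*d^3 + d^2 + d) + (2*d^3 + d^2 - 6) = 5*d^6 + d^5 + d^4 + 4*d^3 + 2*d^2 + d - 6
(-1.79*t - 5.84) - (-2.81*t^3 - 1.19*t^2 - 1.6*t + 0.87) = 2.81*t^3 + 1.19*t^2 - 0.19*t - 6.71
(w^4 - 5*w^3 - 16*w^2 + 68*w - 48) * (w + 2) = w^5 - 3*w^4 - 26*w^3 + 36*w^2 + 88*w - 96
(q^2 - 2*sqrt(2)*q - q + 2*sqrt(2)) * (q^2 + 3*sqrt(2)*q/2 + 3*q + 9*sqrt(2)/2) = q^4 - sqrt(2)*q^3/2 + 2*q^3 - 9*q^2 - sqrt(2)*q^2 - 12*q + 3*sqrt(2)*q/2 + 18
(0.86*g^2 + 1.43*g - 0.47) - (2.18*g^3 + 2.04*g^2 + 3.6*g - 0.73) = -2.18*g^3 - 1.18*g^2 - 2.17*g + 0.26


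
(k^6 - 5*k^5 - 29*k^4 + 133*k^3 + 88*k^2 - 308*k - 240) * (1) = k^6 - 5*k^5 - 29*k^4 + 133*k^3 + 88*k^2 - 308*k - 240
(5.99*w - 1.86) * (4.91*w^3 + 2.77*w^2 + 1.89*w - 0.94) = 29.4109*w^4 + 7.4597*w^3 + 6.1689*w^2 - 9.146*w + 1.7484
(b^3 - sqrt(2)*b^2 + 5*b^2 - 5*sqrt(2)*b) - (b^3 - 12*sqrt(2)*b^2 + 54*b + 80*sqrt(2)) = 5*b^2 + 11*sqrt(2)*b^2 - 54*b - 5*sqrt(2)*b - 80*sqrt(2)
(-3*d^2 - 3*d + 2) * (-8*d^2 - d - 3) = 24*d^4 + 27*d^3 - 4*d^2 + 7*d - 6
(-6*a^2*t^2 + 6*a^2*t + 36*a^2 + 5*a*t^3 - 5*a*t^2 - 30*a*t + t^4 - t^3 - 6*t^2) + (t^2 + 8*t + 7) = -6*a^2*t^2 + 6*a^2*t + 36*a^2 + 5*a*t^3 - 5*a*t^2 - 30*a*t + t^4 - t^3 - 5*t^2 + 8*t + 7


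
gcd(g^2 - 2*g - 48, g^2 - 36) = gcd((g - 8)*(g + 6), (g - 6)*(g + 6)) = g + 6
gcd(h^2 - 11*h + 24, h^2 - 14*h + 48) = h - 8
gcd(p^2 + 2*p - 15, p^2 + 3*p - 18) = p - 3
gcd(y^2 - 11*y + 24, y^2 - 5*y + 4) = 1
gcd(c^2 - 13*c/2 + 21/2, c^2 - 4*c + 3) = c - 3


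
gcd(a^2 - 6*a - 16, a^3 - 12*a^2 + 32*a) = a - 8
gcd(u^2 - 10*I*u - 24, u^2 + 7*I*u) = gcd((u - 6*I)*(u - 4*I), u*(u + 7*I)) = 1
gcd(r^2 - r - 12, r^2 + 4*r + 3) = r + 3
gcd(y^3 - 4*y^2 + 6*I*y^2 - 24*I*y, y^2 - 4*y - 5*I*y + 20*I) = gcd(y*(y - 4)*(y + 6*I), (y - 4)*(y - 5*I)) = y - 4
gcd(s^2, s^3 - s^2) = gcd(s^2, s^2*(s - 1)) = s^2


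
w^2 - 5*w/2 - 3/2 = (w - 3)*(w + 1/2)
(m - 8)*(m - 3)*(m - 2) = m^3 - 13*m^2 + 46*m - 48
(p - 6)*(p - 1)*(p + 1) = p^3 - 6*p^2 - p + 6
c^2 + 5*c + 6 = (c + 2)*(c + 3)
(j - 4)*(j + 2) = j^2 - 2*j - 8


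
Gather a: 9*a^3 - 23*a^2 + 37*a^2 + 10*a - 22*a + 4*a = 9*a^3 + 14*a^2 - 8*a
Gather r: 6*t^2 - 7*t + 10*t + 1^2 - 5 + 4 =6*t^2 + 3*t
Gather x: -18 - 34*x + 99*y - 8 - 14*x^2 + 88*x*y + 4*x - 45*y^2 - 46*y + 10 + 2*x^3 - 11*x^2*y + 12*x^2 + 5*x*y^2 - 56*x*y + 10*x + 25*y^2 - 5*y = 2*x^3 + x^2*(-11*y - 2) + x*(5*y^2 + 32*y - 20) - 20*y^2 + 48*y - 16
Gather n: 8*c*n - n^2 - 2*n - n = -n^2 + n*(8*c - 3)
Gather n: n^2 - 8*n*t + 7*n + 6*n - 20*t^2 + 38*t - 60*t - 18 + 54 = n^2 + n*(13 - 8*t) - 20*t^2 - 22*t + 36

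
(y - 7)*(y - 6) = y^2 - 13*y + 42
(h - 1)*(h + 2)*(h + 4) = h^3 + 5*h^2 + 2*h - 8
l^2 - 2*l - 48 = (l - 8)*(l + 6)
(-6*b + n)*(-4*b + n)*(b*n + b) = 24*b^3*n + 24*b^3 - 10*b^2*n^2 - 10*b^2*n + b*n^3 + b*n^2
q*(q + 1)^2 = q^3 + 2*q^2 + q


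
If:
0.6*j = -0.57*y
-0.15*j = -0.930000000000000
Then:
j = 6.20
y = -6.53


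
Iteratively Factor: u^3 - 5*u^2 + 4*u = (u)*(u^2 - 5*u + 4) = u*(u - 1)*(u - 4)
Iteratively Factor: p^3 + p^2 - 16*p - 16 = (p - 4)*(p^2 + 5*p + 4) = (p - 4)*(p + 1)*(p + 4)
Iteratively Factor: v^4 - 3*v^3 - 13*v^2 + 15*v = (v + 3)*(v^3 - 6*v^2 + 5*v) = (v - 1)*(v + 3)*(v^2 - 5*v) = (v - 5)*(v - 1)*(v + 3)*(v)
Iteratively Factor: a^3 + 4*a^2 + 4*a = (a + 2)*(a^2 + 2*a) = a*(a + 2)*(a + 2)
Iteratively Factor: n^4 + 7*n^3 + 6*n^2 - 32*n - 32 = (n - 2)*(n^3 + 9*n^2 + 24*n + 16) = (n - 2)*(n + 4)*(n^2 + 5*n + 4) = (n - 2)*(n + 1)*(n + 4)*(n + 4)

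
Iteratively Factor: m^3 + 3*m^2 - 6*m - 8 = (m + 4)*(m^2 - m - 2) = (m + 1)*(m + 4)*(m - 2)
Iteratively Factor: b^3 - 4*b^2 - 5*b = (b)*(b^2 - 4*b - 5) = b*(b + 1)*(b - 5)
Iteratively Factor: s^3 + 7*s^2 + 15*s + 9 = (s + 1)*(s^2 + 6*s + 9) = (s + 1)*(s + 3)*(s + 3)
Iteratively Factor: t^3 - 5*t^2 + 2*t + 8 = (t - 4)*(t^2 - t - 2) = (t - 4)*(t + 1)*(t - 2)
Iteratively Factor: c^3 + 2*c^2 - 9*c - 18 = (c - 3)*(c^2 + 5*c + 6) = (c - 3)*(c + 2)*(c + 3)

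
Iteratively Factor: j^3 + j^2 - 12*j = (j + 4)*(j^2 - 3*j) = j*(j + 4)*(j - 3)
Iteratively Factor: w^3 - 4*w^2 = (w)*(w^2 - 4*w) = w*(w - 4)*(w)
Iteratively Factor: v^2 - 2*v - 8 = (v + 2)*(v - 4)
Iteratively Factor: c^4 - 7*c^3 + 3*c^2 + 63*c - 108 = (c - 3)*(c^3 - 4*c^2 - 9*c + 36) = (c - 3)*(c + 3)*(c^2 - 7*c + 12) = (c - 3)^2*(c + 3)*(c - 4)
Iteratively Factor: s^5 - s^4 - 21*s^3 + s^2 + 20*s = (s - 1)*(s^4 - 21*s^2 - 20*s) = (s - 1)*(s + 4)*(s^3 - 4*s^2 - 5*s) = s*(s - 1)*(s + 4)*(s^2 - 4*s - 5) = s*(s - 1)*(s + 1)*(s + 4)*(s - 5)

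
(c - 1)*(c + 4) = c^2 + 3*c - 4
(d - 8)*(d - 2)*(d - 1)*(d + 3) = d^4 - 8*d^3 - 7*d^2 + 62*d - 48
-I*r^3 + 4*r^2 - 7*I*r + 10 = (r - 2*I)*(r + 5*I)*(-I*r + 1)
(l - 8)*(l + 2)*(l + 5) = l^3 - l^2 - 46*l - 80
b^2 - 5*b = b*(b - 5)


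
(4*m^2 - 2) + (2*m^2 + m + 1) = 6*m^2 + m - 1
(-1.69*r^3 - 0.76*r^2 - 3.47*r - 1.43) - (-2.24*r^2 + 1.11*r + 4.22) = -1.69*r^3 + 1.48*r^2 - 4.58*r - 5.65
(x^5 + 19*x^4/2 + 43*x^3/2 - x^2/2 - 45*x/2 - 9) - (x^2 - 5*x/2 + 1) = x^5 + 19*x^4/2 + 43*x^3/2 - 3*x^2/2 - 20*x - 10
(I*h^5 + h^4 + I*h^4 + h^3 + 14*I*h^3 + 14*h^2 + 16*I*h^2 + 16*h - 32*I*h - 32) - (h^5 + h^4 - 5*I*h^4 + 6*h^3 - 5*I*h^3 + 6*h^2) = -h^5 + I*h^5 + 6*I*h^4 - 5*h^3 + 19*I*h^3 + 8*h^2 + 16*I*h^2 + 16*h - 32*I*h - 32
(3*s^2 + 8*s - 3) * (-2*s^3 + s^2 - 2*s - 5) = -6*s^5 - 13*s^4 + 8*s^3 - 34*s^2 - 34*s + 15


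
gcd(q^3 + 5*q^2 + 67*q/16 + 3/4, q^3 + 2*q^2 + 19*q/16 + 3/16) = q^2 + q + 3/16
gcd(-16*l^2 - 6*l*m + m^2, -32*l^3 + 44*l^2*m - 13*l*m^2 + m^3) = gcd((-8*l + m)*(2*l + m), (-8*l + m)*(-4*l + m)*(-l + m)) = 8*l - m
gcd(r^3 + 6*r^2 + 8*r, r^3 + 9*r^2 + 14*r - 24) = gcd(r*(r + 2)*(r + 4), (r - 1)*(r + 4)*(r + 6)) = r + 4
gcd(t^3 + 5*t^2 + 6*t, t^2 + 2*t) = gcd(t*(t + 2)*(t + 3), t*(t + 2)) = t^2 + 2*t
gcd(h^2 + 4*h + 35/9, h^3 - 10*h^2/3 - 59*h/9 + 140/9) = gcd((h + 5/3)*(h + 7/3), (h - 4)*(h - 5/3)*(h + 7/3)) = h + 7/3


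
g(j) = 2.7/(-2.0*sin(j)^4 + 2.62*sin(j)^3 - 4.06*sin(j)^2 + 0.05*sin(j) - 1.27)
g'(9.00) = -1.89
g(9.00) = -1.49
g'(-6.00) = 1.98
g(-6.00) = -1.77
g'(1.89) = -0.35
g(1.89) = -0.63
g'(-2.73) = 2.69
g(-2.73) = -1.25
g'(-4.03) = -0.89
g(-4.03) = -0.85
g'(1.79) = -0.23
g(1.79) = -0.60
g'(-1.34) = -0.16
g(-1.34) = -0.29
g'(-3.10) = 0.66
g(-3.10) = -2.11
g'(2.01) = -0.50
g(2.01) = -0.68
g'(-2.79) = 2.87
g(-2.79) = -1.42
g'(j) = 2.7*(8.0*sin(j)^3*cos(j) - 7.86*sin(j)^2*cos(j) + 8.12*sin(j)*cos(j) - 0.05*cos(j))/(-2.0*sin(j)^4 + 2.62*sin(j)^3 - 4.06*sin(j)^2 + 0.05*sin(j) - 1.27)^2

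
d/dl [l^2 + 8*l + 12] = 2*l + 8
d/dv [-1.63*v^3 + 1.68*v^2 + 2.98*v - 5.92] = -4.89*v^2 + 3.36*v + 2.98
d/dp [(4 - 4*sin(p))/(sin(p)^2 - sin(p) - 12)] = 4*(sin(p)^2 - 2*sin(p) + 13)*cos(p)/(sin(p) + cos(p)^2 + 11)^2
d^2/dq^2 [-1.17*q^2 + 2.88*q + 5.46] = -2.34000000000000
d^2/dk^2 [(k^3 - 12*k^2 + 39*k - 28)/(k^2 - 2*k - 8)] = 54/(k^3 + 6*k^2 + 12*k + 8)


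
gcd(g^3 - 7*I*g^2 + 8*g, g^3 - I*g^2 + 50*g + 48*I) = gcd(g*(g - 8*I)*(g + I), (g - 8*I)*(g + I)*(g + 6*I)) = g^2 - 7*I*g + 8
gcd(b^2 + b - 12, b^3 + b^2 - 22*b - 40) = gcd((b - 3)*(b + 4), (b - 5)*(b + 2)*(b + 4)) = b + 4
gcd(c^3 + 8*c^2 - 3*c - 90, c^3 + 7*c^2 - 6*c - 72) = c^2 + 3*c - 18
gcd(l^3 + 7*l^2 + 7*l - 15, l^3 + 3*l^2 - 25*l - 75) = l^2 + 8*l + 15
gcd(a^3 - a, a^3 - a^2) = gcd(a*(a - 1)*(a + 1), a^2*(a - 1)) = a^2 - a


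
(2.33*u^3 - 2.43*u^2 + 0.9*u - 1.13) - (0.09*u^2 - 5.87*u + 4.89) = 2.33*u^3 - 2.52*u^2 + 6.77*u - 6.02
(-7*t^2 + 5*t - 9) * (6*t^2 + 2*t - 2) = -42*t^4 + 16*t^3 - 30*t^2 - 28*t + 18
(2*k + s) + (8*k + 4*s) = 10*k + 5*s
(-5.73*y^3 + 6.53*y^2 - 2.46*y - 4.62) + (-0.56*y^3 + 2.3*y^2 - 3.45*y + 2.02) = -6.29*y^3 + 8.83*y^2 - 5.91*y - 2.6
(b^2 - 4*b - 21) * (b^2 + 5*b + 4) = b^4 + b^3 - 37*b^2 - 121*b - 84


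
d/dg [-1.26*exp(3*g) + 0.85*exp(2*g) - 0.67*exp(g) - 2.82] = (-3.78*exp(2*g) + 1.7*exp(g) - 0.67)*exp(g)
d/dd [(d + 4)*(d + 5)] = 2*d + 9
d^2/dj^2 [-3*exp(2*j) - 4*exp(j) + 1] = (-12*exp(j) - 4)*exp(j)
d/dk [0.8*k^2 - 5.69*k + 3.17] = 1.6*k - 5.69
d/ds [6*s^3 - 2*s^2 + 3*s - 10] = 18*s^2 - 4*s + 3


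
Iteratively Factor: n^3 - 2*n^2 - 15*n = (n)*(n^2 - 2*n - 15) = n*(n - 5)*(n + 3)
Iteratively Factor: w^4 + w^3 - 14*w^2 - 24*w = (w + 3)*(w^3 - 2*w^2 - 8*w) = (w - 4)*(w + 3)*(w^2 + 2*w) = (w - 4)*(w + 2)*(w + 3)*(w)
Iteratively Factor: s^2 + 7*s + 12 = (s + 3)*(s + 4)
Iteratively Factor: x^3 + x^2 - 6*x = (x)*(x^2 + x - 6) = x*(x - 2)*(x + 3)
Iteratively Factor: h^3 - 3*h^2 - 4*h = (h)*(h^2 - 3*h - 4) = h*(h - 4)*(h + 1)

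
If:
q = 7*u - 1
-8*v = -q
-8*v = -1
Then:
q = 1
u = 2/7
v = 1/8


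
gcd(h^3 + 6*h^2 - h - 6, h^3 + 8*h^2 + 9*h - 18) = h^2 + 5*h - 6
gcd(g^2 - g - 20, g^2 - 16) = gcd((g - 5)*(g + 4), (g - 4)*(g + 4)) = g + 4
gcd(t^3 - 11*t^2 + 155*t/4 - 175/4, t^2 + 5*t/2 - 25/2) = t - 5/2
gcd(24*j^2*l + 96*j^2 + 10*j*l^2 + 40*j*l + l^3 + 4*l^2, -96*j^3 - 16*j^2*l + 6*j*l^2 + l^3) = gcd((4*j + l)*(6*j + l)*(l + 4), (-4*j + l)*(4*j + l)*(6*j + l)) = 24*j^2 + 10*j*l + l^2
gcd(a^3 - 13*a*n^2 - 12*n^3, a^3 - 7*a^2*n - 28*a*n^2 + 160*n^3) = a - 4*n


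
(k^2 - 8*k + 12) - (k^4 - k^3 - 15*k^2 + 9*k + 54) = -k^4 + k^3 + 16*k^2 - 17*k - 42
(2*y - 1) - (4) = 2*y - 5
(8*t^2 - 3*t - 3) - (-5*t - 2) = 8*t^2 + 2*t - 1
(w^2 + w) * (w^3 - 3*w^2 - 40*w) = w^5 - 2*w^4 - 43*w^3 - 40*w^2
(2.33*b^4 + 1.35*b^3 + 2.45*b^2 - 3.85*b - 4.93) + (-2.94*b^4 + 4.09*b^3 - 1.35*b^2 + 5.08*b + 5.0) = -0.61*b^4 + 5.44*b^3 + 1.1*b^2 + 1.23*b + 0.0700000000000003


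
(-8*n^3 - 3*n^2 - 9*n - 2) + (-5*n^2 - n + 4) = -8*n^3 - 8*n^2 - 10*n + 2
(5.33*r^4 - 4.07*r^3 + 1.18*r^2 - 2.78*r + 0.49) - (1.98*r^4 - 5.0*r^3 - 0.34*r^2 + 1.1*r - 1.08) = 3.35*r^4 + 0.93*r^3 + 1.52*r^2 - 3.88*r + 1.57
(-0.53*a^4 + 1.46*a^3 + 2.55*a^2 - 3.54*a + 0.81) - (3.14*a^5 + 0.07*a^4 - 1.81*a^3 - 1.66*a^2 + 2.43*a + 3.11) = -3.14*a^5 - 0.6*a^4 + 3.27*a^3 + 4.21*a^2 - 5.97*a - 2.3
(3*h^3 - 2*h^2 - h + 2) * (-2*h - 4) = -6*h^4 - 8*h^3 + 10*h^2 - 8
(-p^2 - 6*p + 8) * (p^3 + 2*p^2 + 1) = -p^5 - 8*p^4 - 4*p^3 + 15*p^2 - 6*p + 8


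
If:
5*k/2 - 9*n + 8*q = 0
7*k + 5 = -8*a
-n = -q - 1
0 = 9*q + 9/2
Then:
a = -18/5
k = 17/5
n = 1/2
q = -1/2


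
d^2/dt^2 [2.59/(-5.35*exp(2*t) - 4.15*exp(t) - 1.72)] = (-2.59*(10.7*exp(t) + 4.15)*(21.4*exp(t) + 8.3)*exp(t) + (55.426*exp(t) + 10.7485)*(5.35*exp(2*t) + 4.15*exp(t) + 1.72))*exp(t)/(5.35*exp(2*t) + 4.15*exp(t) + 1.72)^3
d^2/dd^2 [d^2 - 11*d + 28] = 2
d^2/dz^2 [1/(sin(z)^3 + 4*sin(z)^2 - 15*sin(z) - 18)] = (-9*sin(z)^5 - 35*sin(z)^4 + 13*sin(z)^3 + 69*sin(z)^2 - 576*sin(z) + 594)/((sin(z) - 3)^3*(sin(z) + 1)^2*(sin(z) + 6)^3)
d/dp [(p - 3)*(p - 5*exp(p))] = p - (p - 3)*(5*exp(p) - 1) - 5*exp(p)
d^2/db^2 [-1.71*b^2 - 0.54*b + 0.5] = -3.42000000000000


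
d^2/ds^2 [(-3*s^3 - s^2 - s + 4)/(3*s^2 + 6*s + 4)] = 2*(-63*s^3 - 72*s^2 + 108*s + 104)/(27*s^6 + 162*s^5 + 432*s^4 + 648*s^3 + 576*s^2 + 288*s + 64)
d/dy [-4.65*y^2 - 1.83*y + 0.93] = -9.3*y - 1.83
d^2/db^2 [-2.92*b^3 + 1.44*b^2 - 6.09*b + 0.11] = 2.88 - 17.52*b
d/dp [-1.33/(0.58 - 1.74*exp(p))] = -2.3142*exp(p)/(1.74*exp(p) - 0.58)^2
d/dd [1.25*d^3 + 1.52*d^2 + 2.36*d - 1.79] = 3.75*d^2 + 3.04*d + 2.36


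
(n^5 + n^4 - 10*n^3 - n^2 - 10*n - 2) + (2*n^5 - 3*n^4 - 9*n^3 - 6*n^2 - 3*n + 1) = 3*n^5 - 2*n^4 - 19*n^3 - 7*n^2 - 13*n - 1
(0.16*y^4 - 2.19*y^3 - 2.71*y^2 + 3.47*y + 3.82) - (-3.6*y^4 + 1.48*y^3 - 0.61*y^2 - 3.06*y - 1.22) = 3.76*y^4 - 3.67*y^3 - 2.1*y^2 + 6.53*y + 5.04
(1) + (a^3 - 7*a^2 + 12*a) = a^3 - 7*a^2 + 12*a + 1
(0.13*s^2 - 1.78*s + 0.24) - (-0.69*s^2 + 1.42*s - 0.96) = 0.82*s^2 - 3.2*s + 1.2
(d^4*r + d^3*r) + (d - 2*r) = d^4*r + d^3*r + d - 2*r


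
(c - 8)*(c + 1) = c^2 - 7*c - 8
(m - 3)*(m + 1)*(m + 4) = m^3 + 2*m^2 - 11*m - 12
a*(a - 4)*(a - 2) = a^3 - 6*a^2 + 8*a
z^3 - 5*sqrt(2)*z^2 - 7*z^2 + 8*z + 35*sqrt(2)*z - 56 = (z - 7)*(z - 4*sqrt(2))*(z - sqrt(2))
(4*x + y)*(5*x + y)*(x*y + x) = 20*x^3*y + 20*x^3 + 9*x^2*y^2 + 9*x^2*y + x*y^3 + x*y^2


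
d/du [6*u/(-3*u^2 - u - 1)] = 6*(3*u^2 - 1)/(9*u^4 + 6*u^3 + 7*u^2 + 2*u + 1)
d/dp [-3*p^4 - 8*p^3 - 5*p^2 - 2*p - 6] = -12*p^3 - 24*p^2 - 10*p - 2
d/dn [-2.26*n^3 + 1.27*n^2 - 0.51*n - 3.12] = -6.78*n^2 + 2.54*n - 0.51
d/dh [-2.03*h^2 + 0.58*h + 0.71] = 0.58 - 4.06*h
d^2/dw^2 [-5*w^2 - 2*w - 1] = -10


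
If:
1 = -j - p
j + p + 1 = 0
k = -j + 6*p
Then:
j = -p - 1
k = 7*p + 1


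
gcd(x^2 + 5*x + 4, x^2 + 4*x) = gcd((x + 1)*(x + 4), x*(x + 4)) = x + 4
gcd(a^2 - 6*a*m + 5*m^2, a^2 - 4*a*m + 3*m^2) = a - m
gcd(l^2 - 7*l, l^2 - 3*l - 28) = l - 7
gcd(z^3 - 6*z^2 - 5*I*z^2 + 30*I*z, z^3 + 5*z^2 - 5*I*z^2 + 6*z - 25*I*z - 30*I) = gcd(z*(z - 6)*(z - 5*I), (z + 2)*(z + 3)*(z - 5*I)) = z - 5*I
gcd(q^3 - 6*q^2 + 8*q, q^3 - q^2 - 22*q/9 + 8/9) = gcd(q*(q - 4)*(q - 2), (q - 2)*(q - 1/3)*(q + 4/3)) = q - 2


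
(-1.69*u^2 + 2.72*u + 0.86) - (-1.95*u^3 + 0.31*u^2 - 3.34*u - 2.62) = 1.95*u^3 - 2.0*u^2 + 6.06*u + 3.48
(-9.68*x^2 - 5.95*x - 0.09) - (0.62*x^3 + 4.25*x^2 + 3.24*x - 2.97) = -0.62*x^3 - 13.93*x^2 - 9.19*x + 2.88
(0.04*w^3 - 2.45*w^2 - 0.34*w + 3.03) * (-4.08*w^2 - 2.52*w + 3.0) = -0.1632*w^5 + 9.8952*w^4 + 7.6812*w^3 - 18.8556*w^2 - 8.6556*w + 9.09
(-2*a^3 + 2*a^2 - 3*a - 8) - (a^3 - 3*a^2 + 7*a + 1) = -3*a^3 + 5*a^2 - 10*a - 9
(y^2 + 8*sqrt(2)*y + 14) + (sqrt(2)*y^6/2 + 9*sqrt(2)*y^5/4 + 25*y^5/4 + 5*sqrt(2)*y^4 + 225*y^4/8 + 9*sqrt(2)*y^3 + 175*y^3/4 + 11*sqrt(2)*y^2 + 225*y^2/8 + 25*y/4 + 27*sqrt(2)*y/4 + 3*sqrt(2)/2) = sqrt(2)*y^6/2 + 9*sqrt(2)*y^5/4 + 25*y^5/4 + 5*sqrt(2)*y^4 + 225*y^4/8 + 9*sqrt(2)*y^3 + 175*y^3/4 + 11*sqrt(2)*y^2 + 233*y^2/8 + 25*y/4 + 59*sqrt(2)*y/4 + 3*sqrt(2)/2 + 14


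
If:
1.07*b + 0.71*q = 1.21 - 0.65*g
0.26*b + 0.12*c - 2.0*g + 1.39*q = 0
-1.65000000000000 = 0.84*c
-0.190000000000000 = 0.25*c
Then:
No Solution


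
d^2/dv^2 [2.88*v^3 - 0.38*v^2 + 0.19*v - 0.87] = 17.28*v - 0.76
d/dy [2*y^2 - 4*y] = 4*y - 4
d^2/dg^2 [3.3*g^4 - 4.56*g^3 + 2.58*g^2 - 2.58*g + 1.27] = 39.6*g^2 - 27.36*g + 5.16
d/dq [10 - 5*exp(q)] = -5*exp(q)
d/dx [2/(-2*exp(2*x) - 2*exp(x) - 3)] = (8*exp(x) + 4)*exp(x)/(2*exp(2*x) + 2*exp(x) + 3)^2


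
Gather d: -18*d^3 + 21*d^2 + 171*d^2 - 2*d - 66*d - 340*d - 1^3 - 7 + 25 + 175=-18*d^3 + 192*d^2 - 408*d + 192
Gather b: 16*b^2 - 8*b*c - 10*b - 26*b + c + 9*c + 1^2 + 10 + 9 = 16*b^2 + b*(-8*c - 36) + 10*c + 20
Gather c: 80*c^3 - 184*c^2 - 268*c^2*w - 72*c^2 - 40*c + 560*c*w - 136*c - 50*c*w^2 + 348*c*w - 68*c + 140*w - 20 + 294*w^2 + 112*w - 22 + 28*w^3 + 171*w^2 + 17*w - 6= 80*c^3 + c^2*(-268*w - 256) + c*(-50*w^2 + 908*w - 244) + 28*w^3 + 465*w^2 + 269*w - 48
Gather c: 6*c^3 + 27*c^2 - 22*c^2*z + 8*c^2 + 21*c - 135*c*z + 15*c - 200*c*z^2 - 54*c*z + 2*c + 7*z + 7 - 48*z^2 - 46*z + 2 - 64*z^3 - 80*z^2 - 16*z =6*c^3 + c^2*(35 - 22*z) + c*(-200*z^2 - 189*z + 38) - 64*z^3 - 128*z^2 - 55*z + 9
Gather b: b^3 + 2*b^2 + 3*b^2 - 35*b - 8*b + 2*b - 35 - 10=b^3 + 5*b^2 - 41*b - 45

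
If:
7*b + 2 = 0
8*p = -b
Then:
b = -2/7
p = 1/28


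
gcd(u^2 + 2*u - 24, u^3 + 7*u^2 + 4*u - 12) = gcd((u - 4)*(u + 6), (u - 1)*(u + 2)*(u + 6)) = u + 6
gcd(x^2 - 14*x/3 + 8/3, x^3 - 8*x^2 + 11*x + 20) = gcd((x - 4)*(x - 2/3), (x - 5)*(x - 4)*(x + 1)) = x - 4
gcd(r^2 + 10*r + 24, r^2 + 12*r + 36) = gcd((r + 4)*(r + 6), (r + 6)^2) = r + 6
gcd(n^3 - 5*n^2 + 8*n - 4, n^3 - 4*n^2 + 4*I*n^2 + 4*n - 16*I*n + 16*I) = n^2 - 4*n + 4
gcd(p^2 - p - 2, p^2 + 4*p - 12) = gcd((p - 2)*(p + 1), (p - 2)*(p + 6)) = p - 2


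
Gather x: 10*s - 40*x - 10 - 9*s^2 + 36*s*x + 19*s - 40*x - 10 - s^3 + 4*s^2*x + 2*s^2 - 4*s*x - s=-s^3 - 7*s^2 + 28*s + x*(4*s^2 + 32*s - 80) - 20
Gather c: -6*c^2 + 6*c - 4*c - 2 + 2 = -6*c^2 + 2*c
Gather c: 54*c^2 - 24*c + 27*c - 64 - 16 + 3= 54*c^2 + 3*c - 77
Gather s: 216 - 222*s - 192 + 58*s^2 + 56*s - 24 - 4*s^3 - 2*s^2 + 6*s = -4*s^3 + 56*s^2 - 160*s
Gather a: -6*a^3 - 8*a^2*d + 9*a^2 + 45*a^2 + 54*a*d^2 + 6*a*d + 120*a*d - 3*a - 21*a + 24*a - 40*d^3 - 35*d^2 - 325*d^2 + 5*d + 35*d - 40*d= -6*a^3 + a^2*(54 - 8*d) + a*(54*d^2 + 126*d) - 40*d^3 - 360*d^2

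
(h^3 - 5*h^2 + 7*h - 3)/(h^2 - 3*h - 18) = (-h^3 + 5*h^2 - 7*h + 3)/(-h^2 + 3*h + 18)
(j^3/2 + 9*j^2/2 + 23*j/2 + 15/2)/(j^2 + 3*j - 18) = (j^3 + 9*j^2 + 23*j + 15)/(2*(j^2 + 3*j - 18))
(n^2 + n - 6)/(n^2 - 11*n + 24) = (n^2 + n - 6)/(n^2 - 11*n + 24)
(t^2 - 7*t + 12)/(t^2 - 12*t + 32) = (t - 3)/(t - 8)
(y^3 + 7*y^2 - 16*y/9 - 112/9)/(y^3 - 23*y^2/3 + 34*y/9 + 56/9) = (3*y^2 + 25*y + 28)/(3*y^2 - 19*y - 14)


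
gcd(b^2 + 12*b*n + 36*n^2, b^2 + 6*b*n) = b + 6*n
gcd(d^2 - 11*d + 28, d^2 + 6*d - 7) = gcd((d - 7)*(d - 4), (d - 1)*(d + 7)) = 1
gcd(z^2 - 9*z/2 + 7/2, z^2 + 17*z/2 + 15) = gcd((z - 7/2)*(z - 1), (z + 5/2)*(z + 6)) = 1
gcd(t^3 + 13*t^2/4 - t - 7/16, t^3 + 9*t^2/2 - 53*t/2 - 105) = t + 7/2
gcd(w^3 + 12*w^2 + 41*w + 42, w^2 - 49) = w + 7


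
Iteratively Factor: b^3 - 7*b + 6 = (b - 2)*(b^2 + 2*b - 3) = (b - 2)*(b + 3)*(b - 1)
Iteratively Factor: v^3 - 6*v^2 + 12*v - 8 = (v - 2)*(v^2 - 4*v + 4) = (v - 2)^2*(v - 2)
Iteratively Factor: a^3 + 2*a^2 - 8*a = (a - 2)*(a^2 + 4*a) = a*(a - 2)*(a + 4)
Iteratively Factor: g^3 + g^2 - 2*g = (g)*(g^2 + g - 2) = g*(g - 1)*(g + 2)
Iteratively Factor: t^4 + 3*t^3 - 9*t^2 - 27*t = (t)*(t^3 + 3*t^2 - 9*t - 27) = t*(t + 3)*(t^2 - 9) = t*(t - 3)*(t + 3)*(t + 3)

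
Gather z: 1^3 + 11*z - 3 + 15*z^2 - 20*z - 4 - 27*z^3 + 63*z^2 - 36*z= -27*z^3 + 78*z^2 - 45*z - 6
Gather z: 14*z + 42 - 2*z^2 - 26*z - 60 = -2*z^2 - 12*z - 18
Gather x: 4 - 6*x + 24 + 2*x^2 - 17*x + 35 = 2*x^2 - 23*x + 63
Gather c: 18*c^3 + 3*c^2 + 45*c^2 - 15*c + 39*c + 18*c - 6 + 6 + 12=18*c^3 + 48*c^2 + 42*c + 12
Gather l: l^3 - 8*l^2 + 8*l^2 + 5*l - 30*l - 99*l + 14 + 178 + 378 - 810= l^3 - 124*l - 240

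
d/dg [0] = 0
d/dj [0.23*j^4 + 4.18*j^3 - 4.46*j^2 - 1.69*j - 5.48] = 0.92*j^3 + 12.54*j^2 - 8.92*j - 1.69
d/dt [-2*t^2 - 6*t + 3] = -4*t - 6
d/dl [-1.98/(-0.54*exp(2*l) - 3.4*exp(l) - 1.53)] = (-2.1384*exp(l) - 6.732)*exp(l)/(0.54*exp(2*l) + 3.4*exp(l) + 1.53)^2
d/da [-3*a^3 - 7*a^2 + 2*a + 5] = -9*a^2 - 14*a + 2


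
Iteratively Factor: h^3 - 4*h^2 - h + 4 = (h + 1)*(h^2 - 5*h + 4) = (h - 4)*(h + 1)*(h - 1)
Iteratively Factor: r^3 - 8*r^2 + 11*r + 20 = (r - 4)*(r^2 - 4*r - 5) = (r - 5)*(r - 4)*(r + 1)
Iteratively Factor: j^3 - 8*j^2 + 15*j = (j - 3)*(j^2 - 5*j) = (j - 5)*(j - 3)*(j)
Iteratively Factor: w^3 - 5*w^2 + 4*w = (w - 1)*(w^2 - 4*w) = w*(w - 1)*(w - 4)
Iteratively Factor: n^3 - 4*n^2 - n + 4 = (n + 1)*(n^2 - 5*n + 4) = (n - 4)*(n + 1)*(n - 1)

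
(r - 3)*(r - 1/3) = r^2 - 10*r/3 + 1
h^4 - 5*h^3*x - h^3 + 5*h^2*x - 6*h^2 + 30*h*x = h*(h - 3)*(h + 2)*(h - 5*x)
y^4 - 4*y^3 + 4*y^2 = y^2*(y - 2)^2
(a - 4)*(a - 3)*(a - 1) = a^3 - 8*a^2 + 19*a - 12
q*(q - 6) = q^2 - 6*q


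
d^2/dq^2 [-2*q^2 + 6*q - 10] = -4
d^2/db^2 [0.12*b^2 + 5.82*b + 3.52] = 0.240000000000000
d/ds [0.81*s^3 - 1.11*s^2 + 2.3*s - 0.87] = 2.43*s^2 - 2.22*s + 2.3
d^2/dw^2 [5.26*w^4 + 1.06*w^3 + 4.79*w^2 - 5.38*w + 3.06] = 63.12*w^2 + 6.36*w + 9.58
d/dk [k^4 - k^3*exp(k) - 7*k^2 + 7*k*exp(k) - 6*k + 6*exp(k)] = -k^3*exp(k) + 4*k^3 - 3*k^2*exp(k) + 7*k*exp(k) - 14*k + 13*exp(k) - 6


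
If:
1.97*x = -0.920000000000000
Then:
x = -0.47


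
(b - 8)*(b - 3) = b^2 - 11*b + 24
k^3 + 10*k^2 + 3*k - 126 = (k - 3)*(k + 6)*(k + 7)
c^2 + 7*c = c*(c + 7)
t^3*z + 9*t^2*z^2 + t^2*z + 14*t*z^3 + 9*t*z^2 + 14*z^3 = (t + 2*z)*(t + 7*z)*(t*z + z)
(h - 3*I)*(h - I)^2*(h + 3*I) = h^4 - 2*I*h^3 + 8*h^2 - 18*I*h - 9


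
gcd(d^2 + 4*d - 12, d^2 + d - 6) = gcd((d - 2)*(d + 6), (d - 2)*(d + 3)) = d - 2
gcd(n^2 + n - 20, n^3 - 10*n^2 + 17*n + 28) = n - 4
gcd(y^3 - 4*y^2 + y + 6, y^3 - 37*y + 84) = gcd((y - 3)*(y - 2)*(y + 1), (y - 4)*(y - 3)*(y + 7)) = y - 3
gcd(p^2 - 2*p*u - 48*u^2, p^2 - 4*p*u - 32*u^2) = p - 8*u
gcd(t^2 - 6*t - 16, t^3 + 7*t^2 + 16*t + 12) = t + 2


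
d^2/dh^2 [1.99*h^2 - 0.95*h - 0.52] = 3.98000000000000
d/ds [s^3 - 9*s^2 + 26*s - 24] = 3*s^2 - 18*s + 26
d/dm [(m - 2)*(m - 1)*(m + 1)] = 3*m^2 - 4*m - 1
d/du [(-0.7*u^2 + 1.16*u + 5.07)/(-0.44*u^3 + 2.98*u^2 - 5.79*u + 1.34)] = (-0.308*u^4 + 1.0208*u^3 + 7.2886*u^2 - 32.0932*u + 30.9097)/(0.1936*u^6 - 2.6224*u^5 + 13.9756*u^4 - 35.6876*u^3 + 41.5105*u^2 - 15.5172*u + 1.7956)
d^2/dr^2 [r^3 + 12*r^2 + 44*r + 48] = 6*r + 24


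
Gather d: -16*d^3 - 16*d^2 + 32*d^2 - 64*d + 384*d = -16*d^3 + 16*d^2 + 320*d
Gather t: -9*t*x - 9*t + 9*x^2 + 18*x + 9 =t*(-9*x - 9) + 9*x^2 + 18*x + 9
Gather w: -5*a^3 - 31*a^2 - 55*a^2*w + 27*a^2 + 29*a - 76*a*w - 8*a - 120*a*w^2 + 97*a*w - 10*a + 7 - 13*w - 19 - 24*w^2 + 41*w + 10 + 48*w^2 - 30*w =-5*a^3 - 4*a^2 + 11*a + w^2*(24 - 120*a) + w*(-55*a^2 + 21*a - 2) - 2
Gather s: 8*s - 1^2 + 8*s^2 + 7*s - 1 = 8*s^2 + 15*s - 2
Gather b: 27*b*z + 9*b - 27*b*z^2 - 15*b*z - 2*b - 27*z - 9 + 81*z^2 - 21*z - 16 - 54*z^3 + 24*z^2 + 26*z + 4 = b*(-27*z^2 + 12*z + 7) - 54*z^3 + 105*z^2 - 22*z - 21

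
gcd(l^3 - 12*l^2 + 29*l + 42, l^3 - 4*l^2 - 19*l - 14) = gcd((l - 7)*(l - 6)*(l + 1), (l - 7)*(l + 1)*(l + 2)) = l^2 - 6*l - 7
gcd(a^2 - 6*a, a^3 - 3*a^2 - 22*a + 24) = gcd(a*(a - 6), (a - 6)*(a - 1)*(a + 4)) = a - 6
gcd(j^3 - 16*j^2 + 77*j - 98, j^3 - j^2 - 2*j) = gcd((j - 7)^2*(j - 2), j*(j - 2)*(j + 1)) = j - 2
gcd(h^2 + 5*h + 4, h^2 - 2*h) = 1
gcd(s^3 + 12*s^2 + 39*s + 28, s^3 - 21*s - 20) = s^2 + 5*s + 4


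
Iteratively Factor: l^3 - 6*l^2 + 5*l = (l)*(l^2 - 6*l + 5) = l*(l - 5)*(l - 1)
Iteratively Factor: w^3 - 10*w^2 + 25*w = (w - 5)*(w^2 - 5*w) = (w - 5)^2*(w)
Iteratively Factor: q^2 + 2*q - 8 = (q + 4)*(q - 2)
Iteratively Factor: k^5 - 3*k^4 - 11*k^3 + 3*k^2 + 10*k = (k)*(k^4 - 3*k^3 - 11*k^2 + 3*k + 10) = k*(k + 1)*(k^3 - 4*k^2 - 7*k + 10) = k*(k + 1)*(k + 2)*(k^2 - 6*k + 5) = k*(k - 1)*(k + 1)*(k + 2)*(k - 5)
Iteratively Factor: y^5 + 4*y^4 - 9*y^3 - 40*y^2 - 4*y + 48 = (y + 4)*(y^4 - 9*y^2 - 4*y + 12) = (y - 3)*(y + 4)*(y^3 + 3*y^2 - 4) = (y - 3)*(y + 2)*(y + 4)*(y^2 + y - 2) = (y - 3)*(y + 2)^2*(y + 4)*(y - 1)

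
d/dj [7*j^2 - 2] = 14*j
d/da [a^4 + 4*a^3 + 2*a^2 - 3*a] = 4*a^3 + 12*a^2 + 4*a - 3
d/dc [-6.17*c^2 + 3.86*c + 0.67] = 3.86 - 12.34*c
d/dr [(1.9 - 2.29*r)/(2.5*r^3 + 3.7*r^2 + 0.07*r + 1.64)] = (11.45*r^3 - 5.777*r^2 - 14.06*r - 3.8886)/(6.25*r^6 + 18.5*r^5 + 14.04*r^4 + 8.718*r^3 + 12.1409*r^2 + 0.2296*r + 2.6896)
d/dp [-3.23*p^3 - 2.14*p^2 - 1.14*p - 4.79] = -9.69*p^2 - 4.28*p - 1.14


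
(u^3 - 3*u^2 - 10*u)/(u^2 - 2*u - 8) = u*(u - 5)/(u - 4)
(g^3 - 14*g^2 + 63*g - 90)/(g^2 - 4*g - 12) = (g^2 - 8*g + 15)/(g + 2)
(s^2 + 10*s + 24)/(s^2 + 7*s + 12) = (s + 6)/(s + 3)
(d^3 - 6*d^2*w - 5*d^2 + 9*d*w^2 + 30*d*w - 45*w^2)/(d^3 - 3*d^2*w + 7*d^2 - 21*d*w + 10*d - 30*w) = (d^2 - 3*d*w - 5*d + 15*w)/(d^2 + 7*d + 10)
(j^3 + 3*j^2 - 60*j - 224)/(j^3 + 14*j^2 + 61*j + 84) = (j - 8)/(j + 3)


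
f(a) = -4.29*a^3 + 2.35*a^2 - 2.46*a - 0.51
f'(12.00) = -1799.34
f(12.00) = -7104.75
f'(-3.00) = -132.39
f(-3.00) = 143.85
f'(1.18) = -14.83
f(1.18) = -7.19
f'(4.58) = -250.90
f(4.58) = -374.63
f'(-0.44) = -7.02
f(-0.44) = 1.39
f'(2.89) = -96.37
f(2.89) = -91.54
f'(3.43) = -137.75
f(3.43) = -154.42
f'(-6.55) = -585.40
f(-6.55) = 1321.96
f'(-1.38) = -33.46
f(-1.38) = 18.63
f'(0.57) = -3.96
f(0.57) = -1.94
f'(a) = -12.87*a^2 + 4.7*a - 2.46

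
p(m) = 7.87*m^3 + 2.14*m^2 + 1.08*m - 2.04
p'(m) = 23.61*m^2 + 4.28*m + 1.08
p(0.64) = 1.59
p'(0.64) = 13.49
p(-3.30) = -265.12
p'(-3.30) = 244.07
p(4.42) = 724.12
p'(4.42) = 481.25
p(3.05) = 244.45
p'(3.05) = 233.77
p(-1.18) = -13.27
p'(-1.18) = 28.90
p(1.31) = 20.74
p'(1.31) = 47.20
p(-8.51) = -4706.49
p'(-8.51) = 1674.50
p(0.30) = -1.31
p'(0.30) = 4.49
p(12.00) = 13918.44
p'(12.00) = 3452.28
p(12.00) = 13918.44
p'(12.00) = 3452.28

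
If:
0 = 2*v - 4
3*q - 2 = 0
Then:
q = 2/3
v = 2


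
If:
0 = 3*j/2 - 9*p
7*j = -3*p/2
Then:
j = 0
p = 0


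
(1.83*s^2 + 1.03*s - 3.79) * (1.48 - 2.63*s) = -4.8129*s^3 - 0.000499999999999723*s^2 + 11.4921*s - 5.6092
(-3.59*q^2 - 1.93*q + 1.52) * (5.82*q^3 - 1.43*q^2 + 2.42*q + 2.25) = -20.8938*q^5 - 6.0989*q^4 + 2.9185*q^3 - 14.9217*q^2 - 0.6641*q + 3.42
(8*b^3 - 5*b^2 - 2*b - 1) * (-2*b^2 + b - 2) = -16*b^5 + 18*b^4 - 17*b^3 + 10*b^2 + 3*b + 2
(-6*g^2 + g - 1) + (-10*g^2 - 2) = -16*g^2 + g - 3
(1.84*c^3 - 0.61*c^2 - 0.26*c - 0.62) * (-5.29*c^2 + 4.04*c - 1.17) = -9.7336*c^5 + 10.6605*c^4 - 3.2418*c^3 + 2.9431*c^2 - 2.2006*c + 0.7254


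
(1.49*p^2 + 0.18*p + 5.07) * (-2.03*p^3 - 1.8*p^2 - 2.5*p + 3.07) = -3.0247*p^5 - 3.0474*p^4 - 14.3411*p^3 - 5.0017*p^2 - 12.1224*p + 15.5649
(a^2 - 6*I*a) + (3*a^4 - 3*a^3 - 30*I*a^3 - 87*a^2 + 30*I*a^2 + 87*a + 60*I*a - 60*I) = 3*a^4 - 3*a^3 - 30*I*a^3 - 86*a^2 + 30*I*a^2 + 87*a + 54*I*a - 60*I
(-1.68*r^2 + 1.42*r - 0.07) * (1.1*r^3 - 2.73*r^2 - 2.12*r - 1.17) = -1.848*r^5 + 6.1484*r^4 - 0.392*r^3 - 0.8537*r^2 - 1.513*r + 0.0819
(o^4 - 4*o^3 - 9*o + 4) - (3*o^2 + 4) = o^4 - 4*o^3 - 3*o^2 - 9*o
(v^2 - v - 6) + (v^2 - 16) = 2*v^2 - v - 22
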